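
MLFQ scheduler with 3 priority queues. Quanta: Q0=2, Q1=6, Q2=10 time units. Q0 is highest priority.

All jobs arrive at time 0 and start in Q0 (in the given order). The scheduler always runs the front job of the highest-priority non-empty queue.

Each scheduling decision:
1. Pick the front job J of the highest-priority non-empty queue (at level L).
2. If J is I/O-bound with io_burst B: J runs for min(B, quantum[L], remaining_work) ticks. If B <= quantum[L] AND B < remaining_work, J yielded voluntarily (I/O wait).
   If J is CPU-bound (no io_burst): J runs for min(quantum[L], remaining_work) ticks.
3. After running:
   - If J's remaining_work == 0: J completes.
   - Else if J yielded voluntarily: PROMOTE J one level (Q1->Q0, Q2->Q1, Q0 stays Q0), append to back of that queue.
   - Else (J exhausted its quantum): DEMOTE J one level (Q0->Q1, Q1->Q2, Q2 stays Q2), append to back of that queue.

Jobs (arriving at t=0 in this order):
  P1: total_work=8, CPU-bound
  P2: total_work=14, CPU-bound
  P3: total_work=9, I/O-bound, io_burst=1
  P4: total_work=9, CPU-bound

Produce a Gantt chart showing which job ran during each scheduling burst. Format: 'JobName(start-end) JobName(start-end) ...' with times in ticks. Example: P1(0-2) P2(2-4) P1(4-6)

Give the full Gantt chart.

Answer: P1(0-2) P2(2-4) P3(4-5) P4(5-7) P3(7-8) P3(8-9) P3(9-10) P3(10-11) P3(11-12) P3(12-13) P3(13-14) P3(14-15) P1(15-21) P2(21-27) P4(27-33) P2(33-39) P4(39-40)

Derivation:
t=0-2: P1@Q0 runs 2, rem=6, quantum used, demote→Q1. Q0=[P2,P3,P4] Q1=[P1] Q2=[]
t=2-4: P2@Q0 runs 2, rem=12, quantum used, demote→Q1. Q0=[P3,P4] Q1=[P1,P2] Q2=[]
t=4-5: P3@Q0 runs 1, rem=8, I/O yield, promote→Q0. Q0=[P4,P3] Q1=[P1,P2] Q2=[]
t=5-7: P4@Q0 runs 2, rem=7, quantum used, demote→Q1. Q0=[P3] Q1=[P1,P2,P4] Q2=[]
t=7-8: P3@Q0 runs 1, rem=7, I/O yield, promote→Q0. Q0=[P3] Q1=[P1,P2,P4] Q2=[]
t=8-9: P3@Q0 runs 1, rem=6, I/O yield, promote→Q0. Q0=[P3] Q1=[P1,P2,P4] Q2=[]
t=9-10: P3@Q0 runs 1, rem=5, I/O yield, promote→Q0. Q0=[P3] Q1=[P1,P2,P4] Q2=[]
t=10-11: P3@Q0 runs 1, rem=4, I/O yield, promote→Q0. Q0=[P3] Q1=[P1,P2,P4] Q2=[]
t=11-12: P3@Q0 runs 1, rem=3, I/O yield, promote→Q0. Q0=[P3] Q1=[P1,P2,P4] Q2=[]
t=12-13: P3@Q0 runs 1, rem=2, I/O yield, promote→Q0. Q0=[P3] Q1=[P1,P2,P4] Q2=[]
t=13-14: P3@Q0 runs 1, rem=1, I/O yield, promote→Q0. Q0=[P3] Q1=[P1,P2,P4] Q2=[]
t=14-15: P3@Q0 runs 1, rem=0, completes. Q0=[] Q1=[P1,P2,P4] Q2=[]
t=15-21: P1@Q1 runs 6, rem=0, completes. Q0=[] Q1=[P2,P4] Q2=[]
t=21-27: P2@Q1 runs 6, rem=6, quantum used, demote→Q2. Q0=[] Q1=[P4] Q2=[P2]
t=27-33: P4@Q1 runs 6, rem=1, quantum used, demote→Q2. Q0=[] Q1=[] Q2=[P2,P4]
t=33-39: P2@Q2 runs 6, rem=0, completes. Q0=[] Q1=[] Q2=[P4]
t=39-40: P4@Q2 runs 1, rem=0, completes. Q0=[] Q1=[] Q2=[]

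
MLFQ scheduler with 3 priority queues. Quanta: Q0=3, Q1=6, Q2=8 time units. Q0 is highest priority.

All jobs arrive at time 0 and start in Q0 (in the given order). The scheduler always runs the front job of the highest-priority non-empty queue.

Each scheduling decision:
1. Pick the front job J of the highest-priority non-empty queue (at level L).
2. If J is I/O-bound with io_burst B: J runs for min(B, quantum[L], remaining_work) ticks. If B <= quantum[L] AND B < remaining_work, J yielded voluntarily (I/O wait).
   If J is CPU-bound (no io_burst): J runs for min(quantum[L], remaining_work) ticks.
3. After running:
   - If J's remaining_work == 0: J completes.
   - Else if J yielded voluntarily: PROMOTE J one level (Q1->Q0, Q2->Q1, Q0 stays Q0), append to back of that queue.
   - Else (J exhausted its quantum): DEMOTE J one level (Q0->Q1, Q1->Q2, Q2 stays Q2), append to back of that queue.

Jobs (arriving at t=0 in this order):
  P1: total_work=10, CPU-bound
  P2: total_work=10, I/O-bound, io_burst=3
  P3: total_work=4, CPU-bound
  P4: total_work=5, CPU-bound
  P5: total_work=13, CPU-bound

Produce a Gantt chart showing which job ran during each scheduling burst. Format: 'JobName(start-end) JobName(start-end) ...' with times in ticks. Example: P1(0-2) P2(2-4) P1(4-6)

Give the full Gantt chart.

Answer: P1(0-3) P2(3-6) P3(6-9) P4(9-12) P5(12-15) P2(15-18) P2(18-21) P2(21-22) P1(22-28) P3(28-29) P4(29-31) P5(31-37) P1(37-38) P5(38-42)

Derivation:
t=0-3: P1@Q0 runs 3, rem=7, quantum used, demote→Q1. Q0=[P2,P3,P4,P5] Q1=[P1] Q2=[]
t=3-6: P2@Q0 runs 3, rem=7, I/O yield, promote→Q0. Q0=[P3,P4,P5,P2] Q1=[P1] Q2=[]
t=6-9: P3@Q0 runs 3, rem=1, quantum used, demote→Q1. Q0=[P4,P5,P2] Q1=[P1,P3] Q2=[]
t=9-12: P4@Q0 runs 3, rem=2, quantum used, demote→Q1. Q0=[P5,P2] Q1=[P1,P3,P4] Q2=[]
t=12-15: P5@Q0 runs 3, rem=10, quantum used, demote→Q1. Q0=[P2] Q1=[P1,P3,P4,P5] Q2=[]
t=15-18: P2@Q0 runs 3, rem=4, I/O yield, promote→Q0. Q0=[P2] Q1=[P1,P3,P4,P5] Q2=[]
t=18-21: P2@Q0 runs 3, rem=1, I/O yield, promote→Q0. Q0=[P2] Q1=[P1,P3,P4,P5] Q2=[]
t=21-22: P2@Q0 runs 1, rem=0, completes. Q0=[] Q1=[P1,P3,P4,P5] Q2=[]
t=22-28: P1@Q1 runs 6, rem=1, quantum used, demote→Q2. Q0=[] Q1=[P3,P4,P5] Q2=[P1]
t=28-29: P3@Q1 runs 1, rem=0, completes. Q0=[] Q1=[P4,P5] Q2=[P1]
t=29-31: P4@Q1 runs 2, rem=0, completes. Q0=[] Q1=[P5] Q2=[P1]
t=31-37: P5@Q1 runs 6, rem=4, quantum used, demote→Q2. Q0=[] Q1=[] Q2=[P1,P5]
t=37-38: P1@Q2 runs 1, rem=0, completes. Q0=[] Q1=[] Q2=[P5]
t=38-42: P5@Q2 runs 4, rem=0, completes. Q0=[] Q1=[] Q2=[]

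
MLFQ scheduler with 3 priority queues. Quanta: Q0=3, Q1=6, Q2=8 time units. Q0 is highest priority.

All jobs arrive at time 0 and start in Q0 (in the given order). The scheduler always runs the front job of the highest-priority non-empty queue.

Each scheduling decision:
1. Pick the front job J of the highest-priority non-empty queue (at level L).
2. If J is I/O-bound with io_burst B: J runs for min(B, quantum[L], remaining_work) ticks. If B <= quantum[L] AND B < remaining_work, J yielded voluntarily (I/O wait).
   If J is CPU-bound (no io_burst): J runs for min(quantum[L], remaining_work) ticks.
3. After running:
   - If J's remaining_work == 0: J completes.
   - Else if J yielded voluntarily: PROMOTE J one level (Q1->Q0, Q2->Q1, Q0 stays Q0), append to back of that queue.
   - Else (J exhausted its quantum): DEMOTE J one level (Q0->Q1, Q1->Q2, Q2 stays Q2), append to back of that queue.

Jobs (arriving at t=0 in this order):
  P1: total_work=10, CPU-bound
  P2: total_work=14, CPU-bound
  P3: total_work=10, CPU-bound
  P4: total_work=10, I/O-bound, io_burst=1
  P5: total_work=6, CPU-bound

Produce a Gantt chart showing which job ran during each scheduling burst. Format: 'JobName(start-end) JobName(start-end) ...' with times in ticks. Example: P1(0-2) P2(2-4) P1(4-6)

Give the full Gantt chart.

t=0-3: P1@Q0 runs 3, rem=7, quantum used, demote→Q1. Q0=[P2,P3,P4,P5] Q1=[P1] Q2=[]
t=3-6: P2@Q0 runs 3, rem=11, quantum used, demote→Q1. Q0=[P3,P4,P5] Q1=[P1,P2] Q2=[]
t=6-9: P3@Q0 runs 3, rem=7, quantum used, demote→Q1. Q0=[P4,P5] Q1=[P1,P2,P3] Q2=[]
t=9-10: P4@Q0 runs 1, rem=9, I/O yield, promote→Q0. Q0=[P5,P4] Q1=[P1,P2,P3] Q2=[]
t=10-13: P5@Q0 runs 3, rem=3, quantum used, demote→Q1. Q0=[P4] Q1=[P1,P2,P3,P5] Q2=[]
t=13-14: P4@Q0 runs 1, rem=8, I/O yield, promote→Q0. Q0=[P4] Q1=[P1,P2,P3,P5] Q2=[]
t=14-15: P4@Q0 runs 1, rem=7, I/O yield, promote→Q0. Q0=[P4] Q1=[P1,P2,P3,P5] Q2=[]
t=15-16: P4@Q0 runs 1, rem=6, I/O yield, promote→Q0. Q0=[P4] Q1=[P1,P2,P3,P5] Q2=[]
t=16-17: P4@Q0 runs 1, rem=5, I/O yield, promote→Q0. Q0=[P4] Q1=[P1,P2,P3,P5] Q2=[]
t=17-18: P4@Q0 runs 1, rem=4, I/O yield, promote→Q0. Q0=[P4] Q1=[P1,P2,P3,P5] Q2=[]
t=18-19: P4@Q0 runs 1, rem=3, I/O yield, promote→Q0. Q0=[P4] Q1=[P1,P2,P3,P5] Q2=[]
t=19-20: P4@Q0 runs 1, rem=2, I/O yield, promote→Q0. Q0=[P4] Q1=[P1,P2,P3,P5] Q2=[]
t=20-21: P4@Q0 runs 1, rem=1, I/O yield, promote→Q0. Q0=[P4] Q1=[P1,P2,P3,P5] Q2=[]
t=21-22: P4@Q0 runs 1, rem=0, completes. Q0=[] Q1=[P1,P2,P3,P5] Q2=[]
t=22-28: P1@Q1 runs 6, rem=1, quantum used, demote→Q2. Q0=[] Q1=[P2,P3,P5] Q2=[P1]
t=28-34: P2@Q1 runs 6, rem=5, quantum used, demote→Q2. Q0=[] Q1=[P3,P5] Q2=[P1,P2]
t=34-40: P3@Q1 runs 6, rem=1, quantum used, demote→Q2. Q0=[] Q1=[P5] Q2=[P1,P2,P3]
t=40-43: P5@Q1 runs 3, rem=0, completes. Q0=[] Q1=[] Q2=[P1,P2,P3]
t=43-44: P1@Q2 runs 1, rem=0, completes. Q0=[] Q1=[] Q2=[P2,P3]
t=44-49: P2@Q2 runs 5, rem=0, completes. Q0=[] Q1=[] Q2=[P3]
t=49-50: P3@Q2 runs 1, rem=0, completes. Q0=[] Q1=[] Q2=[]

Answer: P1(0-3) P2(3-6) P3(6-9) P4(9-10) P5(10-13) P4(13-14) P4(14-15) P4(15-16) P4(16-17) P4(17-18) P4(18-19) P4(19-20) P4(20-21) P4(21-22) P1(22-28) P2(28-34) P3(34-40) P5(40-43) P1(43-44) P2(44-49) P3(49-50)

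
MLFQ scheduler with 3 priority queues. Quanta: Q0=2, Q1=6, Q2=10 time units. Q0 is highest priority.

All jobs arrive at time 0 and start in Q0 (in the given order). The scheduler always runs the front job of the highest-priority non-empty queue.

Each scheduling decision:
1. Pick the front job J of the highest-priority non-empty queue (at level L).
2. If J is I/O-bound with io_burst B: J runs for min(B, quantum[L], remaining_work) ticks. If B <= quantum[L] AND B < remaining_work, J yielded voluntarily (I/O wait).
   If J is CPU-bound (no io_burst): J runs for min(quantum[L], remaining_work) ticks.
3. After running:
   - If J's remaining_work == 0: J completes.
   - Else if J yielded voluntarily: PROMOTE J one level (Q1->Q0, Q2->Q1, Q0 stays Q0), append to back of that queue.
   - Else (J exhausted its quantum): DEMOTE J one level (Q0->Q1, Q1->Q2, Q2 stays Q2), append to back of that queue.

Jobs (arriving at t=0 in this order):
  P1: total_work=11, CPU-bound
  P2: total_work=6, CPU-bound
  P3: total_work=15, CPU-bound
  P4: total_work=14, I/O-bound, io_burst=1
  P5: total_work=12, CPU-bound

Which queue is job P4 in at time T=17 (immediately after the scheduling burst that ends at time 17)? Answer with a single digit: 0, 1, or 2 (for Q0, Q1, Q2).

t=0-2: P1@Q0 runs 2, rem=9, quantum used, demote→Q1. Q0=[P2,P3,P4,P5] Q1=[P1] Q2=[]
t=2-4: P2@Q0 runs 2, rem=4, quantum used, demote→Q1. Q0=[P3,P4,P5] Q1=[P1,P2] Q2=[]
t=4-6: P3@Q0 runs 2, rem=13, quantum used, demote→Q1. Q0=[P4,P5] Q1=[P1,P2,P3] Q2=[]
t=6-7: P4@Q0 runs 1, rem=13, I/O yield, promote→Q0. Q0=[P5,P4] Q1=[P1,P2,P3] Q2=[]
t=7-9: P5@Q0 runs 2, rem=10, quantum used, demote→Q1. Q0=[P4] Q1=[P1,P2,P3,P5] Q2=[]
t=9-10: P4@Q0 runs 1, rem=12, I/O yield, promote→Q0. Q0=[P4] Q1=[P1,P2,P3,P5] Q2=[]
t=10-11: P4@Q0 runs 1, rem=11, I/O yield, promote→Q0. Q0=[P4] Q1=[P1,P2,P3,P5] Q2=[]
t=11-12: P4@Q0 runs 1, rem=10, I/O yield, promote→Q0. Q0=[P4] Q1=[P1,P2,P3,P5] Q2=[]
t=12-13: P4@Q0 runs 1, rem=9, I/O yield, promote→Q0. Q0=[P4] Q1=[P1,P2,P3,P5] Q2=[]
t=13-14: P4@Q0 runs 1, rem=8, I/O yield, promote→Q0. Q0=[P4] Q1=[P1,P2,P3,P5] Q2=[]
t=14-15: P4@Q0 runs 1, rem=7, I/O yield, promote→Q0. Q0=[P4] Q1=[P1,P2,P3,P5] Q2=[]
t=15-16: P4@Q0 runs 1, rem=6, I/O yield, promote→Q0. Q0=[P4] Q1=[P1,P2,P3,P5] Q2=[]
t=16-17: P4@Q0 runs 1, rem=5, I/O yield, promote→Q0. Q0=[P4] Q1=[P1,P2,P3,P5] Q2=[]
t=17-18: P4@Q0 runs 1, rem=4, I/O yield, promote→Q0. Q0=[P4] Q1=[P1,P2,P3,P5] Q2=[]
t=18-19: P4@Q0 runs 1, rem=3, I/O yield, promote→Q0. Q0=[P4] Q1=[P1,P2,P3,P5] Q2=[]
t=19-20: P4@Q0 runs 1, rem=2, I/O yield, promote→Q0. Q0=[P4] Q1=[P1,P2,P3,P5] Q2=[]
t=20-21: P4@Q0 runs 1, rem=1, I/O yield, promote→Q0. Q0=[P4] Q1=[P1,P2,P3,P5] Q2=[]
t=21-22: P4@Q0 runs 1, rem=0, completes. Q0=[] Q1=[P1,P2,P3,P5] Q2=[]
t=22-28: P1@Q1 runs 6, rem=3, quantum used, demote→Q2. Q0=[] Q1=[P2,P3,P5] Q2=[P1]
t=28-32: P2@Q1 runs 4, rem=0, completes. Q0=[] Q1=[P3,P5] Q2=[P1]
t=32-38: P3@Q1 runs 6, rem=7, quantum used, demote→Q2. Q0=[] Q1=[P5] Q2=[P1,P3]
t=38-44: P5@Q1 runs 6, rem=4, quantum used, demote→Q2. Q0=[] Q1=[] Q2=[P1,P3,P5]
t=44-47: P1@Q2 runs 3, rem=0, completes. Q0=[] Q1=[] Q2=[P3,P5]
t=47-54: P3@Q2 runs 7, rem=0, completes. Q0=[] Q1=[] Q2=[P5]
t=54-58: P5@Q2 runs 4, rem=0, completes. Q0=[] Q1=[] Q2=[]

Answer: 0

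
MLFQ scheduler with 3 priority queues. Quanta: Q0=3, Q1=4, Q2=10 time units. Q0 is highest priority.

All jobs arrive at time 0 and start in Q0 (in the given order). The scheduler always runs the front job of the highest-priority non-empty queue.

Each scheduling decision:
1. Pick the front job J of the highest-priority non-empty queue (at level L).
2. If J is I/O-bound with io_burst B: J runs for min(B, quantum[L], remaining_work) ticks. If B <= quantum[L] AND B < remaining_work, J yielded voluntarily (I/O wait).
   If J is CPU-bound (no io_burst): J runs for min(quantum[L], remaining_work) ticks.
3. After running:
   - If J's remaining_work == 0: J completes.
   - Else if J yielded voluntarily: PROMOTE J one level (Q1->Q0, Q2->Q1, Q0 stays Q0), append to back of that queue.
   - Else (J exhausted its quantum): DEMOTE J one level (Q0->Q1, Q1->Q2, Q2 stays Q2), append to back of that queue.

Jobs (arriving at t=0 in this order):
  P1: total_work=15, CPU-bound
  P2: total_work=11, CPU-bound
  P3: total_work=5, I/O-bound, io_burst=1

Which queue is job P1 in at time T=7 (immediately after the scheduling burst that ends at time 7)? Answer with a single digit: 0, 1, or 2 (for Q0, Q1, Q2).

t=0-3: P1@Q0 runs 3, rem=12, quantum used, demote→Q1. Q0=[P2,P3] Q1=[P1] Q2=[]
t=3-6: P2@Q0 runs 3, rem=8, quantum used, demote→Q1. Q0=[P3] Q1=[P1,P2] Q2=[]
t=6-7: P3@Q0 runs 1, rem=4, I/O yield, promote→Q0. Q0=[P3] Q1=[P1,P2] Q2=[]
t=7-8: P3@Q0 runs 1, rem=3, I/O yield, promote→Q0. Q0=[P3] Q1=[P1,P2] Q2=[]
t=8-9: P3@Q0 runs 1, rem=2, I/O yield, promote→Q0. Q0=[P3] Q1=[P1,P2] Q2=[]
t=9-10: P3@Q0 runs 1, rem=1, I/O yield, promote→Q0. Q0=[P3] Q1=[P1,P2] Q2=[]
t=10-11: P3@Q0 runs 1, rem=0, completes. Q0=[] Q1=[P1,P2] Q2=[]
t=11-15: P1@Q1 runs 4, rem=8, quantum used, demote→Q2. Q0=[] Q1=[P2] Q2=[P1]
t=15-19: P2@Q1 runs 4, rem=4, quantum used, demote→Q2. Q0=[] Q1=[] Q2=[P1,P2]
t=19-27: P1@Q2 runs 8, rem=0, completes. Q0=[] Q1=[] Q2=[P2]
t=27-31: P2@Q2 runs 4, rem=0, completes. Q0=[] Q1=[] Q2=[]

Answer: 1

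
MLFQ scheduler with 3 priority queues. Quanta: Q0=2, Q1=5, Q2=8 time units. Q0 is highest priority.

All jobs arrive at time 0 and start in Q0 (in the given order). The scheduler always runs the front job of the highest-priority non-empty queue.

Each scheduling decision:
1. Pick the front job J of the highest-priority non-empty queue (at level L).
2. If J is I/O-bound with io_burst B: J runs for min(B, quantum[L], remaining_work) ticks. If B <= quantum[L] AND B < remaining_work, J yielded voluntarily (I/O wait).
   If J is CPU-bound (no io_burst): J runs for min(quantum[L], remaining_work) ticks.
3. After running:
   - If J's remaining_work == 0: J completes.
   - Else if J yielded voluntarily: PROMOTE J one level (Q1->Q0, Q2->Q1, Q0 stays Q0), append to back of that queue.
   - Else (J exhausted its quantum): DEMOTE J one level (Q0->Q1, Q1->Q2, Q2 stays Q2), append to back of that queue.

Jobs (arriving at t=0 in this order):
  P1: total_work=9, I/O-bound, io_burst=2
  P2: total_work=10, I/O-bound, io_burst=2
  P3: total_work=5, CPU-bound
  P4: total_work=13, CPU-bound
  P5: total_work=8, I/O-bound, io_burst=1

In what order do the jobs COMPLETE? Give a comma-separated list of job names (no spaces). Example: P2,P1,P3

Answer: P1,P2,P5,P3,P4

Derivation:
t=0-2: P1@Q0 runs 2, rem=7, I/O yield, promote→Q0. Q0=[P2,P3,P4,P5,P1] Q1=[] Q2=[]
t=2-4: P2@Q0 runs 2, rem=8, I/O yield, promote→Q0. Q0=[P3,P4,P5,P1,P2] Q1=[] Q2=[]
t=4-6: P3@Q0 runs 2, rem=3, quantum used, demote→Q1. Q0=[P4,P5,P1,P2] Q1=[P3] Q2=[]
t=6-8: P4@Q0 runs 2, rem=11, quantum used, demote→Q1. Q0=[P5,P1,P2] Q1=[P3,P4] Q2=[]
t=8-9: P5@Q0 runs 1, rem=7, I/O yield, promote→Q0. Q0=[P1,P2,P5] Q1=[P3,P4] Q2=[]
t=9-11: P1@Q0 runs 2, rem=5, I/O yield, promote→Q0. Q0=[P2,P5,P1] Q1=[P3,P4] Q2=[]
t=11-13: P2@Q0 runs 2, rem=6, I/O yield, promote→Q0. Q0=[P5,P1,P2] Q1=[P3,P4] Q2=[]
t=13-14: P5@Q0 runs 1, rem=6, I/O yield, promote→Q0. Q0=[P1,P2,P5] Q1=[P3,P4] Q2=[]
t=14-16: P1@Q0 runs 2, rem=3, I/O yield, promote→Q0. Q0=[P2,P5,P1] Q1=[P3,P4] Q2=[]
t=16-18: P2@Q0 runs 2, rem=4, I/O yield, promote→Q0. Q0=[P5,P1,P2] Q1=[P3,P4] Q2=[]
t=18-19: P5@Q0 runs 1, rem=5, I/O yield, promote→Q0. Q0=[P1,P2,P5] Q1=[P3,P4] Q2=[]
t=19-21: P1@Q0 runs 2, rem=1, I/O yield, promote→Q0. Q0=[P2,P5,P1] Q1=[P3,P4] Q2=[]
t=21-23: P2@Q0 runs 2, rem=2, I/O yield, promote→Q0. Q0=[P5,P1,P2] Q1=[P3,P4] Q2=[]
t=23-24: P5@Q0 runs 1, rem=4, I/O yield, promote→Q0. Q0=[P1,P2,P5] Q1=[P3,P4] Q2=[]
t=24-25: P1@Q0 runs 1, rem=0, completes. Q0=[P2,P5] Q1=[P3,P4] Q2=[]
t=25-27: P2@Q0 runs 2, rem=0, completes. Q0=[P5] Q1=[P3,P4] Q2=[]
t=27-28: P5@Q0 runs 1, rem=3, I/O yield, promote→Q0. Q0=[P5] Q1=[P3,P4] Q2=[]
t=28-29: P5@Q0 runs 1, rem=2, I/O yield, promote→Q0. Q0=[P5] Q1=[P3,P4] Q2=[]
t=29-30: P5@Q0 runs 1, rem=1, I/O yield, promote→Q0. Q0=[P5] Q1=[P3,P4] Q2=[]
t=30-31: P5@Q0 runs 1, rem=0, completes. Q0=[] Q1=[P3,P4] Q2=[]
t=31-34: P3@Q1 runs 3, rem=0, completes. Q0=[] Q1=[P4] Q2=[]
t=34-39: P4@Q1 runs 5, rem=6, quantum used, demote→Q2. Q0=[] Q1=[] Q2=[P4]
t=39-45: P4@Q2 runs 6, rem=0, completes. Q0=[] Q1=[] Q2=[]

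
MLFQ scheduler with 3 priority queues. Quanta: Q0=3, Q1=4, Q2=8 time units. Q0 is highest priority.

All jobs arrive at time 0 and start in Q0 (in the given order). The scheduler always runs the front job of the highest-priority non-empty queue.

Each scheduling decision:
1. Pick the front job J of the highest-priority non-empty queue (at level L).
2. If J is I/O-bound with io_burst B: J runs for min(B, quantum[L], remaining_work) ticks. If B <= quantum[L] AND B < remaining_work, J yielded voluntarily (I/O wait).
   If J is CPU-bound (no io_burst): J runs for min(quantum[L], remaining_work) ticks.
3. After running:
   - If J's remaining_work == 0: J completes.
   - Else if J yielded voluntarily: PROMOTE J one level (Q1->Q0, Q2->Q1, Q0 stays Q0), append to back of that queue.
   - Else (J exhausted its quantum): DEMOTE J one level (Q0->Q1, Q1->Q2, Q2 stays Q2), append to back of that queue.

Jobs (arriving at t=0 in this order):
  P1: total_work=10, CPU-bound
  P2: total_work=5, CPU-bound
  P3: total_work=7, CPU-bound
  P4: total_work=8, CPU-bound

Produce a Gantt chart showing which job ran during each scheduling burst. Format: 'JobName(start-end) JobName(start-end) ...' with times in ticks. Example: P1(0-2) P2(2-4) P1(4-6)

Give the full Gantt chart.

t=0-3: P1@Q0 runs 3, rem=7, quantum used, demote→Q1. Q0=[P2,P3,P4] Q1=[P1] Q2=[]
t=3-6: P2@Q0 runs 3, rem=2, quantum used, demote→Q1. Q0=[P3,P4] Q1=[P1,P2] Q2=[]
t=6-9: P3@Q0 runs 3, rem=4, quantum used, demote→Q1. Q0=[P4] Q1=[P1,P2,P3] Q2=[]
t=9-12: P4@Q0 runs 3, rem=5, quantum used, demote→Q1. Q0=[] Q1=[P1,P2,P3,P4] Q2=[]
t=12-16: P1@Q1 runs 4, rem=3, quantum used, demote→Q2. Q0=[] Q1=[P2,P3,P4] Q2=[P1]
t=16-18: P2@Q1 runs 2, rem=0, completes. Q0=[] Q1=[P3,P4] Q2=[P1]
t=18-22: P3@Q1 runs 4, rem=0, completes. Q0=[] Q1=[P4] Q2=[P1]
t=22-26: P4@Q1 runs 4, rem=1, quantum used, demote→Q2. Q0=[] Q1=[] Q2=[P1,P4]
t=26-29: P1@Q2 runs 3, rem=0, completes. Q0=[] Q1=[] Q2=[P4]
t=29-30: P4@Q2 runs 1, rem=0, completes. Q0=[] Q1=[] Q2=[]

Answer: P1(0-3) P2(3-6) P3(6-9) P4(9-12) P1(12-16) P2(16-18) P3(18-22) P4(22-26) P1(26-29) P4(29-30)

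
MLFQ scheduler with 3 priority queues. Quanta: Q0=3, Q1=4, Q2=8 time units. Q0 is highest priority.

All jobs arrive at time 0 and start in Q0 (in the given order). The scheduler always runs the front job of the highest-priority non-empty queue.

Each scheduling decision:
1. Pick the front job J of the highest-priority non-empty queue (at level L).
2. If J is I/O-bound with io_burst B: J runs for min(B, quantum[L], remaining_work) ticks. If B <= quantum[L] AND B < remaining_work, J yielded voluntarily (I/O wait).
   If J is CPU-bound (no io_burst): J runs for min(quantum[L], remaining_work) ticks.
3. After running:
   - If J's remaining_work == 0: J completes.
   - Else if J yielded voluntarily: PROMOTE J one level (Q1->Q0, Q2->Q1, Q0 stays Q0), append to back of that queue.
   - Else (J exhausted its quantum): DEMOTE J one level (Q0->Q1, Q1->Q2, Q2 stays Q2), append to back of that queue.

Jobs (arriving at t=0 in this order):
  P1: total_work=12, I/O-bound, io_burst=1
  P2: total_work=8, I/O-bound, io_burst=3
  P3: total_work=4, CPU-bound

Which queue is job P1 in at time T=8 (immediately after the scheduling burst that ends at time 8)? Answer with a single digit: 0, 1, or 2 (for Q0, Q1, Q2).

t=0-1: P1@Q0 runs 1, rem=11, I/O yield, promote→Q0. Q0=[P2,P3,P1] Q1=[] Q2=[]
t=1-4: P2@Q0 runs 3, rem=5, I/O yield, promote→Q0. Q0=[P3,P1,P2] Q1=[] Q2=[]
t=4-7: P3@Q0 runs 3, rem=1, quantum used, demote→Q1. Q0=[P1,P2] Q1=[P3] Q2=[]
t=7-8: P1@Q0 runs 1, rem=10, I/O yield, promote→Q0. Q0=[P2,P1] Q1=[P3] Q2=[]
t=8-11: P2@Q0 runs 3, rem=2, I/O yield, promote→Q0. Q0=[P1,P2] Q1=[P3] Q2=[]
t=11-12: P1@Q0 runs 1, rem=9, I/O yield, promote→Q0. Q0=[P2,P1] Q1=[P3] Q2=[]
t=12-14: P2@Q0 runs 2, rem=0, completes. Q0=[P1] Q1=[P3] Q2=[]
t=14-15: P1@Q0 runs 1, rem=8, I/O yield, promote→Q0. Q0=[P1] Q1=[P3] Q2=[]
t=15-16: P1@Q0 runs 1, rem=7, I/O yield, promote→Q0. Q0=[P1] Q1=[P3] Q2=[]
t=16-17: P1@Q0 runs 1, rem=6, I/O yield, promote→Q0. Q0=[P1] Q1=[P3] Q2=[]
t=17-18: P1@Q0 runs 1, rem=5, I/O yield, promote→Q0. Q0=[P1] Q1=[P3] Q2=[]
t=18-19: P1@Q0 runs 1, rem=4, I/O yield, promote→Q0. Q0=[P1] Q1=[P3] Q2=[]
t=19-20: P1@Q0 runs 1, rem=3, I/O yield, promote→Q0. Q0=[P1] Q1=[P3] Q2=[]
t=20-21: P1@Q0 runs 1, rem=2, I/O yield, promote→Q0. Q0=[P1] Q1=[P3] Q2=[]
t=21-22: P1@Q0 runs 1, rem=1, I/O yield, promote→Q0. Q0=[P1] Q1=[P3] Q2=[]
t=22-23: P1@Q0 runs 1, rem=0, completes. Q0=[] Q1=[P3] Q2=[]
t=23-24: P3@Q1 runs 1, rem=0, completes. Q0=[] Q1=[] Q2=[]

Answer: 0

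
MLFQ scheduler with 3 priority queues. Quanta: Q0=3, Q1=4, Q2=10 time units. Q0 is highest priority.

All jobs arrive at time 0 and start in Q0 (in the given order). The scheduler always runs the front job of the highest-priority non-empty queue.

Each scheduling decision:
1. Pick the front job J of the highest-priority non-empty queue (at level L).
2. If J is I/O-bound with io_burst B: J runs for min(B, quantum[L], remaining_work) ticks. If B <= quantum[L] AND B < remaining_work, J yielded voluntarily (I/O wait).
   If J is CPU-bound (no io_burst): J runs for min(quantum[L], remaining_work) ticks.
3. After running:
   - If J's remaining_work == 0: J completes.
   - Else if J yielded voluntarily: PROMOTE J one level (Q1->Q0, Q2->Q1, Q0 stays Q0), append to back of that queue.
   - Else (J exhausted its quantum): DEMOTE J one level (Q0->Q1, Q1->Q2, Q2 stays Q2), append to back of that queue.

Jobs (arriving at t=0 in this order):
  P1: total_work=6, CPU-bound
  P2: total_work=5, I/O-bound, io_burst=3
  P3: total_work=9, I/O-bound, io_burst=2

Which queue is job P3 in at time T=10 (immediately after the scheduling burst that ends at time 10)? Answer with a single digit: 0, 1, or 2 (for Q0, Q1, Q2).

t=0-3: P1@Q0 runs 3, rem=3, quantum used, demote→Q1. Q0=[P2,P3] Q1=[P1] Q2=[]
t=3-6: P2@Q0 runs 3, rem=2, I/O yield, promote→Q0. Q0=[P3,P2] Q1=[P1] Q2=[]
t=6-8: P3@Q0 runs 2, rem=7, I/O yield, promote→Q0. Q0=[P2,P3] Q1=[P1] Q2=[]
t=8-10: P2@Q0 runs 2, rem=0, completes. Q0=[P3] Q1=[P1] Q2=[]
t=10-12: P3@Q0 runs 2, rem=5, I/O yield, promote→Q0. Q0=[P3] Q1=[P1] Q2=[]
t=12-14: P3@Q0 runs 2, rem=3, I/O yield, promote→Q0. Q0=[P3] Q1=[P1] Q2=[]
t=14-16: P3@Q0 runs 2, rem=1, I/O yield, promote→Q0. Q0=[P3] Q1=[P1] Q2=[]
t=16-17: P3@Q0 runs 1, rem=0, completes. Q0=[] Q1=[P1] Q2=[]
t=17-20: P1@Q1 runs 3, rem=0, completes. Q0=[] Q1=[] Q2=[]

Answer: 0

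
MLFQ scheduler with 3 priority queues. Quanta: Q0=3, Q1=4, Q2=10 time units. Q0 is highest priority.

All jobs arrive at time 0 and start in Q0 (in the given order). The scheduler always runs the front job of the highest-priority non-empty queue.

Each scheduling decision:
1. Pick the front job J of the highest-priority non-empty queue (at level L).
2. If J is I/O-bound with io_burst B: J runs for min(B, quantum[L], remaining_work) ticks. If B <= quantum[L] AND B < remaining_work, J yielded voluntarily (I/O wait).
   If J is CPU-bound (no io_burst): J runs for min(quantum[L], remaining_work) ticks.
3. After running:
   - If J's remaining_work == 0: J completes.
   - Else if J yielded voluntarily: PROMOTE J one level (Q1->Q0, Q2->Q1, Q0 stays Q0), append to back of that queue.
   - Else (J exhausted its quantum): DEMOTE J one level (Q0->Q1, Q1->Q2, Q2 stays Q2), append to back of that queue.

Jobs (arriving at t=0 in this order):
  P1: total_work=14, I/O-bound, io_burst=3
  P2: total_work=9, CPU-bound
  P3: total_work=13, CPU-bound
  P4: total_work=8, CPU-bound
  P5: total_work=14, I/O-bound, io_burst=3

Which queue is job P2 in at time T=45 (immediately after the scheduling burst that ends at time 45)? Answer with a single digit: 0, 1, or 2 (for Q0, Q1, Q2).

t=0-3: P1@Q0 runs 3, rem=11, I/O yield, promote→Q0. Q0=[P2,P3,P4,P5,P1] Q1=[] Q2=[]
t=3-6: P2@Q0 runs 3, rem=6, quantum used, demote→Q1. Q0=[P3,P4,P5,P1] Q1=[P2] Q2=[]
t=6-9: P3@Q0 runs 3, rem=10, quantum used, demote→Q1. Q0=[P4,P5,P1] Q1=[P2,P3] Q2=[]
t=9-12: P4@Q0 runs 3, rem=5, quantum used, demote→Q1. Q0=[P5,P1] Q1=[P2,P3,P4] Q2=[]
t=12-15: P5@Q0 runs 3, rem=11, I/O yield, promote→Q0. Q0=[P1,P5] Q1=[P2,P3,P4] Q2=[]
t=15-18: P1@Q0 runs 3, rem=8, I/O yield, promote→Q0. Q0=[P5,P1] Q1=[P2,P3,P4] Q2=[]
t=18-21: P5@Q0 runs 3, rem=8, I/O yield, promote→Q0. Q0=[P1,P5] Q1=[P2,P3,P4] Q2=[]
t=21-24: P1@Q0 runs 3, rem=5, I/O yield, promote→Q0. Q0=[P5,P1] Q1=[P2,P3,P4] Q2=[]
t=24-27: P5@Q0 runs 3, rem=5, I/O yield, promote→Q0. Q0=[P1,P5] Q1=[P2,P3,P4] Q2=[]
t=27-30: P1@Q0 runs 3, rem=2, I/O yield, promote→Q0. Q0=[P5,P1] Q1=[P2,P3,P4] Q2=[]
t=30-33: P5@Q0 runs 3, rem=2, I/O yield, promote→Q0. Q0=[P1,P5] Q1=[P2,P3,P4] Q2=[]
t=33-35: P1@Q0 runs 2, rem=0, completes. Q0=[P5] Q1=[P2,P3,P4] Q2=[]
t=35-37: P5@Q0 runs 2, rem=0, completes. Q0=[] Q1=[P2,P3,P4] Q2=[]
t=37-41: P2@Q1 runs 4, rem=2, quantum used, demote→Q2. Q0=[] Q1=[P3,P4] Q2=[P2]
t=41-45: P3@Q1 runs 4, rem=6, quantum used, demote→Q2. Q0=[] Q1=[P4] Q2=[P2,P3]
t=45-49: P4@Q1 runs 4, rem=1, quantum used, demote→Q2. Q0=[] Q1=[] Q2=[P2,P3,P4]
t=49-51: P2@Q2 runs 2, rem=0, completes. Q0=[] Q1=[] Q2=[P3,P4]
t=51-57: P3@Q2 runs 6, rem=0, completes. Q0=[] Q1=[] Q2=[P4]
t=57-58: P4@Q2 runs 1, rem=0, completes. Q0=[] Q1=[] Q2=[]

Answer: 2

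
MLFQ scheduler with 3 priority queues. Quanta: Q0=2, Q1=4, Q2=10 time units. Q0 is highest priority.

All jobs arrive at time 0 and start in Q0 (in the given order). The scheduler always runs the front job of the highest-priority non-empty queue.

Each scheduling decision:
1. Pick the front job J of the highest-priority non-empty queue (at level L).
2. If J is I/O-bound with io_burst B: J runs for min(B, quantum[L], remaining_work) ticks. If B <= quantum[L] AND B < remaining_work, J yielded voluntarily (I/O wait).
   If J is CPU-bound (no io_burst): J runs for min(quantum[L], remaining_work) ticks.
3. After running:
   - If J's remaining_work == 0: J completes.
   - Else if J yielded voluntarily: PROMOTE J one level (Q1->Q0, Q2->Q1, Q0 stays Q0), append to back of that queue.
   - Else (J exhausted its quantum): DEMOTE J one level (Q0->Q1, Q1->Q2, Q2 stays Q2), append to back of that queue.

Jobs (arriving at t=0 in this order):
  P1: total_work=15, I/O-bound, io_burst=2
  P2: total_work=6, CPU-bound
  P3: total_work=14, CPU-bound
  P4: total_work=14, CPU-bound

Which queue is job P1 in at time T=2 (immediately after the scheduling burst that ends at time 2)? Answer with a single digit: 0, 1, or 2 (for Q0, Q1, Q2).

t=0-2: P1@Q0 runs 2, rem=13, I/O yield, promote→Q0. Q0=[P2,P3,P4,P1] Q1=[] Q2=[]
t=2-4: P2@Q0 runs 2, rem=4, quantum used, demote→Q1. Q0=[P3,P4,P1] Q1=[P2] Q2=[]
t=4-6: P3@Q0 runs 2, rem=12, quantum used, demote→Q1. Q0=[P4,P1] Q1=[P2,P3] Q2=[]
t=6-8: P4@Q0 runs 2, rem=12, quantum used, demote→Q1. Q0=[P1] Q1=[P2,P3,P4] Q2=[]
t=8-10: P1@Q0 runs 2, rem=11, I/O yield, promote→Q0. Q0=[P1] Q1=[P2,P3,P4] Q2=[]
t=10-12: P1@Q0 runs 2, rem=9, I/O yield, promote→Q0. Q0=[P1] Q1=[P2,P3,P4] Q2=[]
t=12-14: P1@Q0 runs 2, rem=7, I/O yield, promote→Q0. Q0=[P1] Q1=[P2,P3,P4] Q2=[]
t=14-16: P1@Q0 runs 2, rem=5, I/O yield, promote→Q0. Q0=[P1] Q1=[P2,P3,P4] Q2=[]
t=16-18: P1@Q0 runs 2, rem=3, I/O yield, promote→Q0. Q0=[P1] Q1=[P2,P3,P4] Q2=[]
t=18-20: P1@Q0 runs 2, rem=1, I/O yield, promote→Q0. Q0=[P1] Q1=[P2,P3,P4] Q2=[]
t=20-21: P1@Q0 runs 1, rem=0, completes. Q0=[] Q1=[P2,P3,P4] Q2=[]
t=21-25: P2@Q1 runs 4, rem=0, completes. Q0=[] Q1=[P3,P4] Q2=[]
t=25-29: P3@Q1 runs 4, rem=8, quantum used, demote→Q2. Q0=[] Q1=[P4] Q2=[P3]
t=29-33: P4@Q1 runs 4, rem=8, quantum used, demote→Q2. Q0=[] Q1=[] Q2=[P3,P4]
t=33-41: P3@Q2 runs 8, rem=0, completes. Q0=[] Q1=[] Q2=[P4]
t=41-49: P4@Q2 runs 8, rem=0, completes. Q0=[] Q1=[] Q2=[]

Answer: 0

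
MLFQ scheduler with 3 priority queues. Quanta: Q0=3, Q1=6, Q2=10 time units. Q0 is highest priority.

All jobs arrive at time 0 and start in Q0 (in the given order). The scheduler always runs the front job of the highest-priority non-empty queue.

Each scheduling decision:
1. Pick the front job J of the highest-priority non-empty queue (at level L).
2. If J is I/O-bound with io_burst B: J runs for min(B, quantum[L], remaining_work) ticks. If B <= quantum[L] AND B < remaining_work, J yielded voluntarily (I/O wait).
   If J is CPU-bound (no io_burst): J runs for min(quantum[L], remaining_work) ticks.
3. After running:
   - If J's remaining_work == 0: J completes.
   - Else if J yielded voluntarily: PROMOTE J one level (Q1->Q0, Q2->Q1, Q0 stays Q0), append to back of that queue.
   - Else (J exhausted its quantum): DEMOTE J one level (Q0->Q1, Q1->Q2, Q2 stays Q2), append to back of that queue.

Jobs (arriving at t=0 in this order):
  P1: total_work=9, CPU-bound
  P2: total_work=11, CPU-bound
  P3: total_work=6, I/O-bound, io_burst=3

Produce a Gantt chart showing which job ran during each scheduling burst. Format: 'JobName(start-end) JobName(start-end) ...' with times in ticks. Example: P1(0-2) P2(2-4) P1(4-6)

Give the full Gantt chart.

t=0-3: P1@Q0 runs 3, rem=6, quantum used, demote→Q1. Q0=[P2,P3] Q1=[P1] Q2=[]
t=3-6: P2@Q0 runs 3, rem=8, quantum used, demote→Q1. Q0=[P3] Q1=[P1,P2] Q2=[]
t=6-9: P3@Q0 runs 3, rem=3, I/O yield, promote→Q0. Q0=[P3] Q1=[P1,P2] Q2=[]
t=9-12: P3@Q0 runs 3, rem=0, completes. Q0=[] Q1=[P1,P2] Q2=[]
t=12-18: P1@Q1 runs 6, rem=0, completes. Q0=[] Q1=[P2] Q2=[]
t=18-24: P2@Q1 runs 6, rem=2, quantum used, demote→Q2. Q0=[] Q1=[] Q2=[P2]
t=24-26: P2@Q2 runs 2, rem=0, completes. Q0=[] Q1=[] Q2=[]

Answer: P1(0-3) P2(3-6) P3(6-9) P3(9-12) P1(12-18) P2(18-24) P2(24-26)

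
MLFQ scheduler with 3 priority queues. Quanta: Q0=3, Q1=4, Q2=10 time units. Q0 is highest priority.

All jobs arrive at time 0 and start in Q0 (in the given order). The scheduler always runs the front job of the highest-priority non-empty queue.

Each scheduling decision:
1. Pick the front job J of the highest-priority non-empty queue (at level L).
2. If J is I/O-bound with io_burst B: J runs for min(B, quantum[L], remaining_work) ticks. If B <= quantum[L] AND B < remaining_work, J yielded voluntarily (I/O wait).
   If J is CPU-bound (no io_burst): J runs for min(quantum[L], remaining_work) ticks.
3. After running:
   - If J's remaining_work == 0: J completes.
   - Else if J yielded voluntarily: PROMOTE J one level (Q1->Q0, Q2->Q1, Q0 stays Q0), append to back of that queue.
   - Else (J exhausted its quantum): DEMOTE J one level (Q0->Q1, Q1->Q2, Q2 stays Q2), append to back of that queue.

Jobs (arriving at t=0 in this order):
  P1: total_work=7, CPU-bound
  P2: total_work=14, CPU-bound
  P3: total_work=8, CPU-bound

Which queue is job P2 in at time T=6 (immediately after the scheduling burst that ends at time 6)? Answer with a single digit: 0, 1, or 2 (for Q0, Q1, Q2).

t=0-3: P1@Q0 runs 3, rem=4, quantum used, demote→Q1. Q0=[P2,P3] Q1=[P1] Q2=[]
t=3-6: P2@Q0 runs 3, rem=11, quantum used, demote→Q1. Q0=[P3] Q1=[P1,P2] Q2=[]
t=6-9: P3@Q0 runs 3, rem=5, quantum used, demote→Q1. Q0=[] Q1=[P1,P2,P3] Q2=[]
t=9-13: P1@Q1 runs 4, rem=0, completes. Q0=[] Q1=[P2,P3] Q2=[]
t=13-17: P2@Q1 runs 4, rem=7, quantum used, demote→Q2. Q0=[] Q1=[P3] Q2=[P2]
t=17-21: P3@Q1 runs 4, rem=1, quantum used, demote→Q2. Q0=[] Q1=[] Q2=[P2,P3]
t=21-28: P2@Q2 runs 7, rem=0, completes. Q0=[] Q1=[] Q2=[P3]
t=28-29: P3@Q2 runs 1, rem=0, completes. Q0=[] Q1=[] Q2=[]

Answer: 1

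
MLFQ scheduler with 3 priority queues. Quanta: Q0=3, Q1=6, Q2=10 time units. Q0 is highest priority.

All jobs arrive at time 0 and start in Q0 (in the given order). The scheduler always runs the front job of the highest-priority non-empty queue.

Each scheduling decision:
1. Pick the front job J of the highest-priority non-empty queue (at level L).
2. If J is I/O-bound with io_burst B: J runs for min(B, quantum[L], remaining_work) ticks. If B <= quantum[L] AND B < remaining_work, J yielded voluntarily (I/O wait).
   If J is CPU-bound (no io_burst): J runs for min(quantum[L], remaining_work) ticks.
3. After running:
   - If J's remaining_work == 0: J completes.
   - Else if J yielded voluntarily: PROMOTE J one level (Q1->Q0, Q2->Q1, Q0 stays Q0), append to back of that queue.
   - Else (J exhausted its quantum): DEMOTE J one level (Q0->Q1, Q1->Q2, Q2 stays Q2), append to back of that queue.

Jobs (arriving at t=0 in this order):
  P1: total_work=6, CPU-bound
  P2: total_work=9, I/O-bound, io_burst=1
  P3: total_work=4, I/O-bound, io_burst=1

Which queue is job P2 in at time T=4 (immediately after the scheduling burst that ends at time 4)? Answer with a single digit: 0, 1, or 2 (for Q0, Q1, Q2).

t=0-3: P1@Q0 runs 3, rem=3, quantum used, demote→Q1. Q0=[P2,P3] Q1=[P1] Q2=[]
t=3-4: P2@Q0 runs 1, rem=8, I/O yield, promote→Q0. Q0=[P3,P2] Q1=[P1] Q2=[]
t=4-5: P3@Q0 runs 1, rem=3, I/O yield, promote→Q0. Q0=[P2,P3] Q1=[P1] Q2=[]
t=5-6: P2@Q0 runs 1, rem=7, I/O yield, promote→Q0. Q0=[P3,P2] Q1=[P1] Q2=[]
t=6-7: P3@Q0 runs 1, rem=2, I/O yield, promote→Q0. Q0=[P2,P3] Q1=[P1] Q2=[]
t=7-8: P2@Q0 runs 1, rem=6, I/O yield, promote→Q0. Q0=[P3,P2] Q1=[P1] Q2=[]
t=8-9: P3@Q0 runs 1, rem=1, I/O yield, promote→Q0. Q0=[P2,P3] Q1=[P1] Q2=[]
t=9-10: P2@Q0 runs 1, rem=5, I/O yield, promote→Q0. Q0=[P3,P2] Q1=[P1] Q2=[]
t=10-11: P3@Q0 runs 1, rem=0, completes. Q0=[P2] Q1=[P1] Q2=[]
t=11-12: P2@Q0 runs 1, rem=4, I/O yield, promote→Q0. Q0=[P2] Q1=[P1] Q2=[]
t=12-13: P2@Q0 runs 1, rem=3, I/O yield, promote→Q0. Q0=[P2] Q1=[P1] Q2=[]
t=13-14: P2@Q0 runs 1, rem=2, I/O yield, promote→Q0. Q0=[P2] Q1=[P1] Q2=[]
t=14-15: P2@Q0 runs 1, rem=1, I/O yield, promote→Q0. Q0=[P2] Q1=[P1] Q2=[]
t=15-16: P2@Q0 runs 1, rem=0, completes. Q0=[] Q1=[P1] Q2=[]
t=16-19: P1@Q1 runs 3, rem=0, completes. Q0=[] Q1=[] Q2=[]

Answer: 0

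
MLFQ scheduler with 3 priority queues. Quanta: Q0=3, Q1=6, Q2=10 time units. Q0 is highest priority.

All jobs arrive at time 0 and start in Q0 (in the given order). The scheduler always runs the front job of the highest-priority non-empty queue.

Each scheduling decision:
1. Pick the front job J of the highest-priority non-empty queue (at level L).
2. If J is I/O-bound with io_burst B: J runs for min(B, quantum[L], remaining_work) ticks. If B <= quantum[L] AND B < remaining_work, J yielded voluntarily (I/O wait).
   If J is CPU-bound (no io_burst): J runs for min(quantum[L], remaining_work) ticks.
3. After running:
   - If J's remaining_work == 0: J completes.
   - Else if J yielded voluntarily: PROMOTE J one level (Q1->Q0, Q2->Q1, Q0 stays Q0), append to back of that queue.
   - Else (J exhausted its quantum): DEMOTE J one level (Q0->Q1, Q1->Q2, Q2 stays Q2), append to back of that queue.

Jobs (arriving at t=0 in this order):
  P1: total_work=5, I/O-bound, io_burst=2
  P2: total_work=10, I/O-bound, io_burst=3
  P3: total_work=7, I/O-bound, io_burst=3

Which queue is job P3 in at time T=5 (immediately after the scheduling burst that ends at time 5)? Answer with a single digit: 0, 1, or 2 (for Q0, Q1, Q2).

t=0-2: P1@Q0 runs 2, rem=3, I/O yield, promote→Q0. Q0=[P2,P3,P1] Q1=[] Q2=[]
t=2-5: P2@Q0 runs 3, rem=7, I/O yield, promote→Q0. Q0=[P3,P1,P2] Q1=[] Q2=[]
t=5-8: P3@Q0 runs 3, rem=4, I/O yield, promote→Q0. Q0=[P1,P2,P3] Q1=[] Q2=[]
t=8-10: P1@Q0 runs 2, rem=1, I/O yield, promote→Q0. Q0=[P2,P3,P1] Q1=[] Q2=[]
t=10-13: P2@Q0 runs 3, rem=4, I/O yield, promote→Q0. Q0=[P3,P1,P2] Q1=[] Q2=[]
t=13-16: P3@Q0 runs 3, rem=1, I/O yield, promote→Q0. Q0=[P1,P2,P3] Q1=[] Q2=[]
t=16-17: P1@Q0 runs 1, rem=0, completes. Q0=[P2,P3] Q1=[] Q2=[]
t=17-20: P2@Q0 runs 3, rem=1, I/O yield, promote→Q0. Q0=[P3,P2] Q1=[] Q2=[]
t=20-21: P3@Q0 runs 1, rem=0, completes. Q0=[P2] Q1=[] Q2=[]
t=21-22: P2@Q0 runs 1, rem=0, completes. Q0=[] Q1=[] Q2=[]

Answer: 0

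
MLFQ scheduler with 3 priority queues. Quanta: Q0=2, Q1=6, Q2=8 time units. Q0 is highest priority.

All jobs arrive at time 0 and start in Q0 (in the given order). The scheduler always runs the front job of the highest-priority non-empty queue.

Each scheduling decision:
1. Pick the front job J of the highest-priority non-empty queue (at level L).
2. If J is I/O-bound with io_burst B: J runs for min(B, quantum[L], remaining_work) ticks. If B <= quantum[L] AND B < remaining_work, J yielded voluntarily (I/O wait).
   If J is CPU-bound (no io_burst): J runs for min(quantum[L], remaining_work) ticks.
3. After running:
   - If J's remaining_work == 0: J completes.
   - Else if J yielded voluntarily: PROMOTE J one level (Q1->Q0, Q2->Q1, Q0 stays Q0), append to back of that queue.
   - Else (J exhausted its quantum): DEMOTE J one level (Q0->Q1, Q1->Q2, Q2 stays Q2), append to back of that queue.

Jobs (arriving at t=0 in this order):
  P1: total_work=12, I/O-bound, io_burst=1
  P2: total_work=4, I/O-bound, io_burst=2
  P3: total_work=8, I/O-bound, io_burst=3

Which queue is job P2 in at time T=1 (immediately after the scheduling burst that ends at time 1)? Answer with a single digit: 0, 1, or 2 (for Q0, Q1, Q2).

Answer: 0

Derivation:
t=0-1: P1@Q0 runs 1, rem=11, I/O yield, promote→Q0. Q0=[P2,P3,P1] Q1=[] Q2=[]
t=1-3: P2@Q0 runs 2, rem=2, I/O yield, promote→Q0. Q0=[P3,P1,P2] Q1=[] Q2=[]
t=3-5: P3@Q0 runs 2, rem=6, quantum used, demote→Q1. Q0=[P1,P2] Q1=[P3] Q2=[]
t=5-6: P1@Q0 runs 1, rem=10, I/O yield, promote→Q0. Q0=[P2,P1] Q1=[P3] Q2=[]
t=6-8: P2@Q0 runs 2, rem=0, completes. Q0=[P1] Q1=[P3] Q2=[]
t=8-9: P1@Q0 runs 1, rem=9, I/O yield, promote→Q0. Q0=[P1] Q1=[P3] Q2=[]
t=9-10: P1@Q0 runs 1, rem=8, I/O yield, promote→Q0. Q0=[P1] Q1=[P3] Q2=[]
t=10-11: P1@Q0 runs 1, rem=7, I/O yield, promote→Q0. Q0=[P1] Q1=[P3] Q2=[]
t=11-12: P1@Q0 runs 1, rem=6, I/O yield, promote→Q0. Q0=[P1] Q1=[P3] Q2=[]
t=12-13: P1@Q0 runs 1, rem=5, I/O yield, promote→Q0. Q0=[P1] Q1=[P3] Q2=[]
t=13-14: P1@Q0 runs 1, rem=4, I/O yield, promote→Q0. Q0=[P1] Q1=[P3] Q2=[]
t=14-15: P1@Q0 runs 1, rem=3, I/O yield, promote→Q0. Q0=[P1] Q1=[P3] Q2=[]
t=15-16: P1@Q0 runs 1, rem=2, I/O yield, promote→Q0. Q0=[P1] Q1=[P3] Q2=[]
t=16-17: P1@Q0 runs 1, rem=1, I/O yield, promote→Q0. Q0=[P1] Q1=[P3] Q2=[]
t=17-18: P1@Q0 runs 1, rem=0, completes. Q0=[] Q1=[P3] Q2=[]
t=18-21: P3@Q1 runs 3, rem=3, I/O yield, promote→Q0. Q0=[P3] Q1=[] Q2=[]
t=21-23: P3@Q0 runs 2, rem=1, quantum used, demote→Q1. Q0=[] Q1=[P3] Q2=[]
t=23-24: P3@Q1 runs 1, rem=0, completes. Q0=[] Q1=[] Q2=[]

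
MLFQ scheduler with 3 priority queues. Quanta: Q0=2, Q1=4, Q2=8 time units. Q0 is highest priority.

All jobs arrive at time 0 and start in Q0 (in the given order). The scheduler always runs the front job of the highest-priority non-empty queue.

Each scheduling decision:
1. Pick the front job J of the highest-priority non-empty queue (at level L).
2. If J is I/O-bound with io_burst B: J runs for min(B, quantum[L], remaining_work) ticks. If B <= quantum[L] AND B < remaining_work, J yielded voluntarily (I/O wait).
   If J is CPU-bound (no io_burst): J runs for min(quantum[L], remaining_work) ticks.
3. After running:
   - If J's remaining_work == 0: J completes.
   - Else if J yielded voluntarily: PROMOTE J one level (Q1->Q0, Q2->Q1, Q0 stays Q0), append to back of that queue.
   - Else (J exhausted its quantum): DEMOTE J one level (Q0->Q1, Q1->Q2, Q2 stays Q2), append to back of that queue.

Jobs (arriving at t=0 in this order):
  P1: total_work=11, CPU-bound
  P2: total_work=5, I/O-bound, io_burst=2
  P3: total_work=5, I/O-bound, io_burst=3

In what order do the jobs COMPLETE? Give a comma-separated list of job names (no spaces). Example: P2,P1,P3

Answer: P2,P3,P1

Derivation:
t=0-2: P1@Q0 runs 2, rem=9, quantum used, demote→Q1. Q0=[P2,P3] Q1=[P1] Q2=[]
t=2-4: P2@Q0 runs 2, rem=3, I/O yield, promote→Q0. Q0=[P3,P2] Q1=[P1] Q2=[]
t=4-6: P3@Q0 runs 2, rem=3, quantum used, demote→Q1. Q0=[P2] Q1=[P1,P3] Q2=[]
t=6-8: P2@Q0 runs 2, rem=1, I/O yield, promote→Q0. Q0=[P2] Q1=[P1,P3] Q2=[]
t=8-9: P2@Q0 runs 1, rem=0, completes. Q0=[] Q1=[P1,P3] Q2=[]
t=9-13: P1@Q1 runs 4, rem=5, quantum used, demote→Q2. Q0=[] Q1=[P3] Q2=[P1]
t=13-16: P3@Q1 runs 3, rem=0, completes. Q0=[] Q1=[] Q2=[P1]
t=16-21: P1@Q2 runs 5, rem=0, completes. Q0=[] Q1=[] Q2=[]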